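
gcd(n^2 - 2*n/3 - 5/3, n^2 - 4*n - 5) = n + 1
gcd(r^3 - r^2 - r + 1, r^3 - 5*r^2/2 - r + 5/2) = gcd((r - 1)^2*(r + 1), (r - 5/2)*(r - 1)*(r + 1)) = r^2 - 1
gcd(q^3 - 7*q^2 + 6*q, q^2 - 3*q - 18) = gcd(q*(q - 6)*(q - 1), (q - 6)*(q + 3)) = q - 6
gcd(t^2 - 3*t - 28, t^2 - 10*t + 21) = t - 7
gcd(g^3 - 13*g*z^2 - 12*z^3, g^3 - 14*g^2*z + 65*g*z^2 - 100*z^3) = -g + 4*z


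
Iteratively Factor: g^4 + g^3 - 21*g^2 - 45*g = (g - 5)*(g^3 + 6*g^2 + 9*g) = (g - 5)*(g + 3)*(g^2 + 3*g) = g*(g - 5)*(g + 3)*(g + 3)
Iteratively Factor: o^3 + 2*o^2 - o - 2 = (o - 1)*(o^2 + 3*o + 2) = (o - 1)*(o + 1)*(o + 2)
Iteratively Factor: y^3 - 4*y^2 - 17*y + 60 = (y - 3)*(y^2 - y - 20) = (y - 5)*(y - 3)*(y + 4)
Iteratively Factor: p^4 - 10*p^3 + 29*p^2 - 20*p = (p - 1)*(p^3 - 9*p^2 + 20*p) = (p - 4)*(p - 1)*(p^2 - 5*p) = (p - 5)*(p - 4)*(p - 1)*(p)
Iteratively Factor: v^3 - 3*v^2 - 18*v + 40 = (v - 2)*(v^2 - v - 20) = (v - 2)*(v + 4)*(v - 5)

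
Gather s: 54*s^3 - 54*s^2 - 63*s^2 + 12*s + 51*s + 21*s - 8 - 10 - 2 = 54*s^3 - 117*s^2 + 84*s - 20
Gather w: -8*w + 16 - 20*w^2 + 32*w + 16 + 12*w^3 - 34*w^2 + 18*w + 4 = 12*w^3 - 54*w^2 + 42*w + 36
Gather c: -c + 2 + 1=3 - c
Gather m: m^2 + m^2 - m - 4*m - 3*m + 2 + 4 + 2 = 2*m^2 - 8*m + 8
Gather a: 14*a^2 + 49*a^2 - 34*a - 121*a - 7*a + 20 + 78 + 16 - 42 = 63*a^2 - 162*a + 72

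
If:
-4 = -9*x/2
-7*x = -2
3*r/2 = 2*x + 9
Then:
No Solution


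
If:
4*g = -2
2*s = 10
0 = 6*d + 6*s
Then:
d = -5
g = -1/2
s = 5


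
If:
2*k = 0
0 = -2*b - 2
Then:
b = -1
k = 0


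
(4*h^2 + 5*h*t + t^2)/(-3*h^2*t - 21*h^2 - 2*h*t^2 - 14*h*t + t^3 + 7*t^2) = (4*h + t)/(-3*h*t - 21*h + t^2 + 7*t)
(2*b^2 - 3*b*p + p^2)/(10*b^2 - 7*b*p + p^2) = (-b + p)/(-5*b + p)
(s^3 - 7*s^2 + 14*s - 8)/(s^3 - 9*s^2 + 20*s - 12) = (s - 4)/(s - 6)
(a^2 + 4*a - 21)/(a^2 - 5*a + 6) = (a + 7)/(a - 2)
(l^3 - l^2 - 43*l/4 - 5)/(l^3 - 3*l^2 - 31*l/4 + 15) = (2*l + 1)/(2*l - 3)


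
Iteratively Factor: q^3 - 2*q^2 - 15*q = (q)*(q^2 - 2*q - 15) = q*(q - 5)*(q + 3)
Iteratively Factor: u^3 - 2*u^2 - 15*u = (u - 5)*(u^2 + 3*u) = u*(u - 5)*(u + 3)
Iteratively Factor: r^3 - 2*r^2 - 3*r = (r + 1)*(r^2 - 3*r) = (r - 3)*(r + 1)*(r)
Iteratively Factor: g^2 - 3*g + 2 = (g - 1)*(g - 2)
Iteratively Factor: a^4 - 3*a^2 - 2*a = (a + 1)*(a^3 - a^2 - 2*a) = (a + 1)^2*(a^2 - 2*a) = (a - 2)*(a + 1)^2*(a)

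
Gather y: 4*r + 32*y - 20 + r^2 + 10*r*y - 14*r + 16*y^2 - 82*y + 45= r^2 - 10*r + 16*y^2 + y*(10*r - 50) + 25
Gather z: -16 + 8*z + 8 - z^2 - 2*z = -z^2 + 6*z - 8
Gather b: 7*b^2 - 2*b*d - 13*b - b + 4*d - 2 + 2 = 7*b^2 + b*(-2*d - 14) + 4*d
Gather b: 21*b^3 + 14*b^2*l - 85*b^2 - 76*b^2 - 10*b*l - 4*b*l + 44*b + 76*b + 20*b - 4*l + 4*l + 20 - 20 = 21*b^3 + b^2*(14*l - 161) + b*(140 - 14*l)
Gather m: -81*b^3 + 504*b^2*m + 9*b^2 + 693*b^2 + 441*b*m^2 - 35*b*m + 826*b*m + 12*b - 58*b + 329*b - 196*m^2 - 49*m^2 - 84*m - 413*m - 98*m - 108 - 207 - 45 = -81*b^3 + 702*b^2 + 283*b + m^2*(441*b - 245) + m*(504*b^2 + 791*b - 595) - 360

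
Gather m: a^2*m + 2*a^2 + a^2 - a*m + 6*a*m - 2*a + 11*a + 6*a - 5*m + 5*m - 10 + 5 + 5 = 3*a^2 + 15*a + m*(a^2 + 5*a)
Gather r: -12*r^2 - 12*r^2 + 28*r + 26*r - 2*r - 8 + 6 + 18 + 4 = -24*r^2 + 52*r + 20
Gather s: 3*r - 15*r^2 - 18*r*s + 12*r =-15*r^2 - 18*r*s + 15*r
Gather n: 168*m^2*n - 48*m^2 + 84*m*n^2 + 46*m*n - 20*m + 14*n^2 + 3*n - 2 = -48*m^2 - 20*m + n^2*(84*m + 14) + n*(168*m^2 + 46*m + 3) - 2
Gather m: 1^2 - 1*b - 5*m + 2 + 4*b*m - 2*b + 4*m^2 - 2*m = -3*b + 4*m^2 + m*(4*b - 7) + 3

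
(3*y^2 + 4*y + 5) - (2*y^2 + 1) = y^2 + 4*y + 4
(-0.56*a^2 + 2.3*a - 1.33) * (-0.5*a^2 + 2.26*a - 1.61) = 0.28*a^4 - 2.4156*a^3 + 6.7646*a^2 - 6.7088*a + 2.1413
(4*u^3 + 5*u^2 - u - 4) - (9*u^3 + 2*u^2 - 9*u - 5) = -5*u^3 + 3*u^2 + 8*u + 1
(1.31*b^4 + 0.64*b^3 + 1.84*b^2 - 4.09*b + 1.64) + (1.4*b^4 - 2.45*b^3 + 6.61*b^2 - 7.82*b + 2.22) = 2.71*b^4 - 1.81*b^3 + 8.45*b^2 - 11.91*b + 3.86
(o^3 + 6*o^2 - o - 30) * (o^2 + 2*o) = o^5 + 8*o^4 + 11*o^3 - 32*o^2 - 60*o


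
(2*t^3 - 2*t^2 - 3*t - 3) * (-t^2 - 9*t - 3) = -2*t^5 - 16*t^4 + 15*t^3 + 36*t^2 + 36*t + 9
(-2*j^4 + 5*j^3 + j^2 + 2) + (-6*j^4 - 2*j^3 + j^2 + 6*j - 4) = -8*j^4 + 3*j^3 + 2*j^2 + 6*j - 2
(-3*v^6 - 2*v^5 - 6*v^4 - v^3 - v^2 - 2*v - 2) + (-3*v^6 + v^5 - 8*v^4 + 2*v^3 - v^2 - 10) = -6*v^6 - v^5 - 14*v^4 + v^3 - 2*v^2 - 2*v - 12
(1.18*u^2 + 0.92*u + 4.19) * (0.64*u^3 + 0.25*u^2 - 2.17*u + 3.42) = 0.7552*u^5 + 0.8838*u^4 + 0.351*u^3 + 3.0867*u^2 - 5.9459*u + 14.3298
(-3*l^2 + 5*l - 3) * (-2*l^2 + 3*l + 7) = 6*l^4 - 19*l^3 + 26*l - 21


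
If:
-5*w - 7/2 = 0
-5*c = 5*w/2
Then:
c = 7/20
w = -7/10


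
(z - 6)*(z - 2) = z^2 - 8*z + 12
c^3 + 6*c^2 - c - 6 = (c - 1)*(c + 1)*(c + 6)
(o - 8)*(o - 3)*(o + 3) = o^3 - 8*o^2 - 9*o + 72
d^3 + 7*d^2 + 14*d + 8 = (d + 1)*(d + 2)*(d + 4)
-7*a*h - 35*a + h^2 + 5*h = (-7*a + h)*(h + 5)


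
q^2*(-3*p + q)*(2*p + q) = -6*p^2*q^2 - p*q^3 + q^4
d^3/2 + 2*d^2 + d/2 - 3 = (d/2 + 1)*(d - 1)*(d + 3)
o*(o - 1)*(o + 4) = o^3 + 3*o^2 - 4*o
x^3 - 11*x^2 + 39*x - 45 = (x - 5)*(x - 3)^2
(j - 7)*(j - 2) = j^2 - 9*j + 14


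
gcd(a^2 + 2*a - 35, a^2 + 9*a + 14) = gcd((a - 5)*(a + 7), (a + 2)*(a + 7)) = a + 7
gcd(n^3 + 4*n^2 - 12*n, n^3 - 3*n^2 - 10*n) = n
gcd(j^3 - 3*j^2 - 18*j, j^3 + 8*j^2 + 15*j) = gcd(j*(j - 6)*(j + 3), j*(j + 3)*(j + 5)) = j^2 + 3*j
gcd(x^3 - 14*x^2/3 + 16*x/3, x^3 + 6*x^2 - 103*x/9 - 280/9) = x - 8/3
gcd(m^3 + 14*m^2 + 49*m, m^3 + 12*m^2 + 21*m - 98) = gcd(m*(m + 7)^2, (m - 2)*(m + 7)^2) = m^2 + 14*m + 49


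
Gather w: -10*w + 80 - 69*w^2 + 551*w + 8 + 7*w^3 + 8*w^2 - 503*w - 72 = 7*w^3 - 61*w^2 + 38*w + 16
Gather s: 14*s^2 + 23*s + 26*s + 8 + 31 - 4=14*s^2 + 49*s + 35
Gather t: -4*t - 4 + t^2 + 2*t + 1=t^2 - 2*t - 3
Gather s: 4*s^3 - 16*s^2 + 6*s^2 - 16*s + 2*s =4*s^3 - 10*s^2 - 14*s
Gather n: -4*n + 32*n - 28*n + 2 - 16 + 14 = 0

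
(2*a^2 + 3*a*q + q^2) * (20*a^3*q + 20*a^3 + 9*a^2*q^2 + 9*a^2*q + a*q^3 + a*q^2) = 40*a^5*q + 40*a^5 + 78*a^4*q^2 + 78*a^4*q + 49*a^3*q^3 + 49*a^3*q^2 + 12*a^2*q^4 + 12*a^2*q^3 + a*q^5 + a*q^4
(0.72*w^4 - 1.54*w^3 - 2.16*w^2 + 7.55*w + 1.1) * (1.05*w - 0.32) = 0.756*w^5 - 1.8474*w^4 - 1.7752*w^3 + 8.6187*w^2 - 1.261*w - 0.352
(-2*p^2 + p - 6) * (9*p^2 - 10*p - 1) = -18*p^4 + 29*p^3 - 62*p^2 + 59*p + 6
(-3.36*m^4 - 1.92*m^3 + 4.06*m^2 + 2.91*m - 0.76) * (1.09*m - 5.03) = -3.6624*m^5 + 14.808*m^4 + 14.083*m^3 - 17.2499*m^2 - 15.4657*m + 3.8228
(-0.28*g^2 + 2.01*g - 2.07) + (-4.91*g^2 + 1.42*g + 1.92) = -5.19*g^2 + 3.43*g - 0.15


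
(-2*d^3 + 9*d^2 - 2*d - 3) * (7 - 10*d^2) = 20*d^5 - 90*d^4 + 6*d^3 + 93*d^2 - 14*d - 21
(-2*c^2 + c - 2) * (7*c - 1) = -14*c^3 + 9*c^2 - 15*c + 2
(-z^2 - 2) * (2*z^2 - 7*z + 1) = -2*z^4 + 7*z^3 - 5*z^2 + 14*z - 2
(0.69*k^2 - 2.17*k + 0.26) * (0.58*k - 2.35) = 0.4002*k^3 - 2.8801*k^2 + 5.2503*k - 0.611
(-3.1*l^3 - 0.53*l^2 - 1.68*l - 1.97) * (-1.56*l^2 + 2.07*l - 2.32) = 4.836*l^5 - 5.5902*l^4 + 8.7157*l^3 + 0.8252*l^2 - 0.1803*l + 4.5704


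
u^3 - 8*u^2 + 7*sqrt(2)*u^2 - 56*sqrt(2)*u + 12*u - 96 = (u - 8)*(u + sqrt(2))*(u + 6*sqrt(2))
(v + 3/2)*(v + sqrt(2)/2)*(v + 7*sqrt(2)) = v^3 + 3*v^2/2 + 15*sqrt(2)*v^2/2 + 7*v + 45*sqrt(2)*v/4 + 21/2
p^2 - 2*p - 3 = (p - 3)*(p + 1)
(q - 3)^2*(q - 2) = q^3 - 8*q^2 + 21*q - 18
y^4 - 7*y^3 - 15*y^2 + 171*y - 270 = (y - 6)*(y - 3)^2*(y + 5)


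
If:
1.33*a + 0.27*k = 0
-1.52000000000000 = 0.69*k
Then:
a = 0.45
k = -2.20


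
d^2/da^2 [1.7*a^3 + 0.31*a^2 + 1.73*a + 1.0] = 10.2*a + 0.62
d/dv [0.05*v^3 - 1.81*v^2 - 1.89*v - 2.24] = 0.15*v^2 - 3.62*v - 1.89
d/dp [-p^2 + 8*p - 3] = 8 - 2*p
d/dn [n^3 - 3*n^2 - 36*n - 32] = 3*n^2 - 6*n - 36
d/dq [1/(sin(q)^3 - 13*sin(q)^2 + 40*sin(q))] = (-3*cos(q) + 26/tan(q) - 40*cos(q)/sin(q)^2)/((sin(q) - 8)^2*(sin(q) - 5)^2)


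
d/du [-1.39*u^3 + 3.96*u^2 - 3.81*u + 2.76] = -4.17*u^2 + 7.92*u - 3.81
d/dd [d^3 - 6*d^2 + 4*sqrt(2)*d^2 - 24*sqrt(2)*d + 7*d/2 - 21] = 3*d^2 - 12*d + 8*sqrt(2)*d - 24*sqrt(2) + 7/2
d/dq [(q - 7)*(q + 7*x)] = 2*q + 7*x - 7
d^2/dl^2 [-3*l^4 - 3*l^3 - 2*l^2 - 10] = -36*l^2 - 18*l - 4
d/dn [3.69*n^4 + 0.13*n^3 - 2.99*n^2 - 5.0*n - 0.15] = 14.76*n^3 + 0.39*n^2 - 5.98*n - 5.0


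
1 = 1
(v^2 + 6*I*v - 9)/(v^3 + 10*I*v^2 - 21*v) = (v + 3*I)/(v*(v + 7*I))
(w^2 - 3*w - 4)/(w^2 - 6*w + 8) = (w + 1)/(w - 2)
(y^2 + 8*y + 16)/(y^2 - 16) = (y + 4)/(y - 4)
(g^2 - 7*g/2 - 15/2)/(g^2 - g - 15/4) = 2*(g - 5)/(2*g - 5)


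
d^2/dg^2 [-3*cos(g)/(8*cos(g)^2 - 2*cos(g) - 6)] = 3*(4*(1 - cos(2*g))^2 + 72*cos(g) + 46*cos(2*g) + 5*cos(3*g) + 24)/(2*(cos(g) - 1)^2*(4*cos(g) + 3)^3)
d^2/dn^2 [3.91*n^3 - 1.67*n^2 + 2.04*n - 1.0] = 23.46*n - 3.34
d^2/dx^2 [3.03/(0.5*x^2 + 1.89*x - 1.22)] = 3.03*(-0.5*x^2 - 1.89*x + (1.0*x + 1.89)*(2.0*x + 3.78) + 1.22)/(0.5*x^2 + 1.89*x - 1.22)^3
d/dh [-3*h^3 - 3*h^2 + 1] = 3*h*(-3*h - 2)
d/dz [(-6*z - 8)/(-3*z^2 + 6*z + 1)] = 6*(-3*z^2 - 8*z + 7)/(9*z^4 - 36*z^3 + 30*z^2 + 12*z + 1)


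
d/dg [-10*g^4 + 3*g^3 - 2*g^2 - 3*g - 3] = -40*g^3 + 9*g^2 - 4*g - 3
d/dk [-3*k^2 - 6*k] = -6*k - 6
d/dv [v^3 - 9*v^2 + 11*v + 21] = 3*v^2 - 18*v + 11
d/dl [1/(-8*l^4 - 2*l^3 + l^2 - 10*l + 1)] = 2*(16*l^3 + 3*l^2 - l + 5)/(8*l^4 + 2*l^3 - l^2 + 10*l - 1)^2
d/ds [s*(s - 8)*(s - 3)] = 3*s^2 - 22*s + 24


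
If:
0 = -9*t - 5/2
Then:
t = -5/18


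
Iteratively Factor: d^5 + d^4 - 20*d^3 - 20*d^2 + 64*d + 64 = (d + 1)*(d^4 - 20*d^2 + 64) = (d + 1)*(d + 2)*(d^3 - 2*d^2 - 16*d + 32) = (d - 4)*(d + 1)*(d + 2)*(d^2 + 2*d - 8) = (d - 4)*(d + 1)*(d + 2)*(d + 4)*(d - 2)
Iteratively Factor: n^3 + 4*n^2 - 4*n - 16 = (n - 2)*(n^2 + 6*n + 8) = (n - 2)*(n + 2)*(n + 4)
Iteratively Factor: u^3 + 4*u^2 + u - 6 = (u - 1)*(u^2 + 5*u + 6) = (u - 1)*(u + 3)*(u + 2)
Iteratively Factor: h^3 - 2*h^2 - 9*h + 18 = (h - 3)*(h^2 + h - 6) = (h - 3)*(h - 2)*(h + 3)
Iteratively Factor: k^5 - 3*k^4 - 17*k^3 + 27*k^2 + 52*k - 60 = (k + 2)*(k^4 - 5*k^3 - 7*k^2 + 41*k - 30) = (k - 2)*(k + 2)*(k^3 - 3*k^2 - 13*k + 15) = (k - 2)*(k - 1)*(k + 2)*(k^2 - 2*k - 15) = (k - 2)*(k - 1)*(k + 2)*(k + 3)*(k - 5)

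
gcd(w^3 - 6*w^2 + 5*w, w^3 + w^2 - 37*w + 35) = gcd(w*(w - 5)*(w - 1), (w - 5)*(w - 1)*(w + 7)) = w^2 - 6*w + 5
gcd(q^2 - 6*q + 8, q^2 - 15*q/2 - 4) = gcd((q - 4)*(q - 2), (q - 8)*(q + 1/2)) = 1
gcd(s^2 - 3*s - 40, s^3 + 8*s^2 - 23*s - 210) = 1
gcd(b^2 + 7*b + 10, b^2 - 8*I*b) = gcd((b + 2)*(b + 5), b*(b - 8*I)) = 1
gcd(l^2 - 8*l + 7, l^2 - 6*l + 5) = l - 1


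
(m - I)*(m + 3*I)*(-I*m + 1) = -I*m^3 + 3*m^2 - I*m + 3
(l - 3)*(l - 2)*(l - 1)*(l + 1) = l^4 - 5*l^3 + 5*l^2 + 5*l - 6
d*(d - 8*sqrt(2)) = d^2 - 8*sqrt(2)*d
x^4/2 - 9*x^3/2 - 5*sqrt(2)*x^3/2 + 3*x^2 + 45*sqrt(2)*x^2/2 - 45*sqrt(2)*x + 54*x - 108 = (x/2 + sqrt(2)/2)*(x - 6)*(x - 3)*(x - 6*sqrt(2))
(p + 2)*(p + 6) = p^2 + 8*p + 12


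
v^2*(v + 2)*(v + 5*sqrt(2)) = v^4 + 2*v^3 + 5*sqrt(2)*v^3 + 10*sqrt(2)*v^2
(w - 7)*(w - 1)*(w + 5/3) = w^3 - 19*w^2/3 - 19*w/3 + 35/3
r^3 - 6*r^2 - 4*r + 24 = (r - 6)*(r - 2)*(r + 2)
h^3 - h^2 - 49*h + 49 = (h - 7)*(h - 1)*(h + 7)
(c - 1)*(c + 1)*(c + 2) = c^3 + 2*c^2 - c - 2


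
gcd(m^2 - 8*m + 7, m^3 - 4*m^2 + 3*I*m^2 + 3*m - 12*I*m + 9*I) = m - 1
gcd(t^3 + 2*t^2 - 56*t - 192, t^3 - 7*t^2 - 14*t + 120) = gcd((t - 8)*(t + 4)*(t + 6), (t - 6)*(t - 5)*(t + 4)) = t + 4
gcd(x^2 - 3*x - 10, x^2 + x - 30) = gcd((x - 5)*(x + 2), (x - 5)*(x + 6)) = x - 5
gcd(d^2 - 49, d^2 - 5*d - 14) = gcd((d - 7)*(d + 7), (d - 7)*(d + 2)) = d - 7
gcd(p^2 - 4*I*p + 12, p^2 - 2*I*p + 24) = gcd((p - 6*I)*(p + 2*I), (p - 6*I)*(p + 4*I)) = p - 6*I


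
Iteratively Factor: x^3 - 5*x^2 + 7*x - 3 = (x - 1)*(x^2 - 4*x + 3) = (x - 1)^2*(x - 3)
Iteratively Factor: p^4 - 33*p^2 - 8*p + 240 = (p + 4)*(p^3 - 4*p^2 - 17*p + 60) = (p - 3)*(p + 4)*(p^2 - p - 20) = (p - 5)*(p - 3)*(p + 4)*(p + 4)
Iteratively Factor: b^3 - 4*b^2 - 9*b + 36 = (b + 3)*(b^2 - 7*b + 12) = (b - 3)*(b + 3)*(b - 4)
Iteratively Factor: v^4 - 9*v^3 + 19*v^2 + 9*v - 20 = (v + 1)*(v^3 - 10*v^2 + 29*v - 20) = (v - 1)*(v + 1)*(v^2 - 9*v + 20) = (v - 4)*(v - 1)*(v + 1)*(v - 5)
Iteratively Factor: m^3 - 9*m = (m + 3)*(m^2 - 3*m) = m*(m + 3)*(m - 3)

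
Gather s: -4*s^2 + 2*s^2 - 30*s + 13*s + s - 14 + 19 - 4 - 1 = -2*s^2 - 16*s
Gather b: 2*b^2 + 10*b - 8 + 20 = 2*b^2 + 10*b + 12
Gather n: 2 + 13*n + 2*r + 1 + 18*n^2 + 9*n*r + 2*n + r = 18*n^2 + n*(9*r + 15) + 3*r + 3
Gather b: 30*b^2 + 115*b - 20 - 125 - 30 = 30*b^2 + 115*b - 175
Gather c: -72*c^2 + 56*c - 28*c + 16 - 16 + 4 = -72*c^2 + 28*c + 4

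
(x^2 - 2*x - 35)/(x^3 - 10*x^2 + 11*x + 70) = (x + 5)/(x^2 - 3*x - 10)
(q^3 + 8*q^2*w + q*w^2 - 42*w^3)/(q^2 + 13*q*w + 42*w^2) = (q^2 + q*w - 6*w^2)/(q + 6*w)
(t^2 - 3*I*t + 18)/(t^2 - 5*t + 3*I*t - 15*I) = (t - 6*I)/(t - 5)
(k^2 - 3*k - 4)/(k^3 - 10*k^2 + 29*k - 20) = (k + 1)/(k^2 - 6*k + 5)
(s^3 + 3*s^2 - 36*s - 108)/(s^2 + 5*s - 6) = (s^2 - 3*s - 18)/(s - 1)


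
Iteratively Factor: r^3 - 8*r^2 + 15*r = (r - 5)*(r^2 - 3*r) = r*(r - 5)*(r - 3)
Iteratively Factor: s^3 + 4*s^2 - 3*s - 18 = (s + 3)*(s^2 + s - 6) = (s - 2)*(s + 3)*(s + 3)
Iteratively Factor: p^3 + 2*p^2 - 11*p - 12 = (p + 4)*(p^2 - 2*p - 3) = (p + 1)*(p + 4)*(p - 3)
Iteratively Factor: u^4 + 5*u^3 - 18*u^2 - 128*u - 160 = (u + 4)*(u^3 + u^2 - 22*u - 40) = (u - 5)*(u + 4)*(u^2 + 6*u + 8) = (u - 5)*(u + 2)*(u + 4)*(u + 4)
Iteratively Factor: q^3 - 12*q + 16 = (q - 2)*(q^2 + 2*q - 8) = (q - 2)^2*(q + 4)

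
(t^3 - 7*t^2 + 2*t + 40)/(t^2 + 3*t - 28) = (t^2 - 3*t - 10)/(t + 7)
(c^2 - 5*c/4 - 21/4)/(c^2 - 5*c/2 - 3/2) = (4*c + 7)/(2*(2*c + 1))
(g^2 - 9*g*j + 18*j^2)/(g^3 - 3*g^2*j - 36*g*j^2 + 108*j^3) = 1/(g + 6*j)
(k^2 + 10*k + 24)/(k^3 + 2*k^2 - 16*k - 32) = (k + 6)/(k^2 - 2*k - 8)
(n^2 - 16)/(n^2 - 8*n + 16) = (n + 4)/(n - 4)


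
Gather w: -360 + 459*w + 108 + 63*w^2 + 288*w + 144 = 63*w^2 + 747*w - 108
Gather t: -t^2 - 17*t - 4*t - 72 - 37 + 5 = -t^2 - 21*t - 104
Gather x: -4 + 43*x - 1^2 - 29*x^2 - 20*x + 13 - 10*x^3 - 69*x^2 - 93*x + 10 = -10*x^3 - 98*x^2 - 70*x + 18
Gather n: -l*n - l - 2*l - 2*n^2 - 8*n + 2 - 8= -3*l - 2*n^2 + n*(-l - 8) - 6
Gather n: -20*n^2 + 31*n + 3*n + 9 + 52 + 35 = -20*n^2 + 34*n + 96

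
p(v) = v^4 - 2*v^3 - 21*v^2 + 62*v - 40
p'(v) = 4*v^3 - 6*v^2 - 42*v + 62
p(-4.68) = -105.39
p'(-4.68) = -282.87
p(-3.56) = -276.01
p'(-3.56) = -44.99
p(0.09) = -34.59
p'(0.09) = 58.17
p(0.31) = -22.85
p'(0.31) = 48.52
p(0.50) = -14.44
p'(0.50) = 40.00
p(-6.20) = 722.65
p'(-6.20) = -861.55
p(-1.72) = -189.84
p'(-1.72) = 96.14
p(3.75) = -10.53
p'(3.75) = 31.06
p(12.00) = 14960.00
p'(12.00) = 5606.00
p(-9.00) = 5720.00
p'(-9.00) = -2962.00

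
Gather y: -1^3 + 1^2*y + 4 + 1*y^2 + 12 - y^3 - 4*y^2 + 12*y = -y^3 - 3*y^2 + 13*y + 15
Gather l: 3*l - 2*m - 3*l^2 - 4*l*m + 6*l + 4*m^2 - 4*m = -3*l^2 + l*(9 - 4*m) + 4*m^2 - 6*m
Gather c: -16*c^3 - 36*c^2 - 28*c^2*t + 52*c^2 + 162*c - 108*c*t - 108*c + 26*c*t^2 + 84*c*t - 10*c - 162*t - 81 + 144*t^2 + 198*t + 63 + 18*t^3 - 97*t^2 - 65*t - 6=-16*c^3 + c^2*(16 - 28*t) + c*(26*t^2 - 24*t + 44) + 18*t^3 + 47*t^2 - 29*t - 24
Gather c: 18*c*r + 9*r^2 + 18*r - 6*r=18*c*r + 9*r^2 + 12*r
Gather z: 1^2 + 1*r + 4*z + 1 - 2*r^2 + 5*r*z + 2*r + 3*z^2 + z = -2*r^2 + 3*r + 3*z^2 + z*(5*r + 5) + 2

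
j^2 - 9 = (j - 3)*(j + 3)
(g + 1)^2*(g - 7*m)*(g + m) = g^4 - 6*g^3*m + 2*g^3 - 7*g^2*m^2 - 12*g^2*m + g^2 - 14*g*m^2 - 6*g*m - 7*m^2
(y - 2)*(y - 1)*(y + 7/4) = y^3 - 5*y^2/4 - 13*y/4 + 7/2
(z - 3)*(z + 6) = z^2 + 3*z - 18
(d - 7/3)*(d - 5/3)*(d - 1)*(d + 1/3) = d^4 - 14*d^3/3 + 56*d^2/9 - 34*d/27 - 35/27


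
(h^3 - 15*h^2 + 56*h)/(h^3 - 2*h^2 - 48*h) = (h - 7)/(h + 6)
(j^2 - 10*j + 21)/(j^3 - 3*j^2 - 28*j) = (j - 3)/(j*(j + 4))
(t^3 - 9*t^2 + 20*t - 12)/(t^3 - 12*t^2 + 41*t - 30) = (t - 2)/(t - 5)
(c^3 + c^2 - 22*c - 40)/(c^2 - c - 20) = c + 2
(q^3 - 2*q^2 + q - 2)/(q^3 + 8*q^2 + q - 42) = (q^2 + 1)/(q^2 + 10*q + 21)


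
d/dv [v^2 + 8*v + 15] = 2*v + 8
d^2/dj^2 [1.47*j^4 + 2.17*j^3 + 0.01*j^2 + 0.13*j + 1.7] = 17.64*j^2 + 13.02*j + 0.02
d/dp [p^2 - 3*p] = 2*p - 3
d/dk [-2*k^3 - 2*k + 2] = -6*k^2 - 2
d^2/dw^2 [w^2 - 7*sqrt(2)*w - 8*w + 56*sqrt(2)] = 2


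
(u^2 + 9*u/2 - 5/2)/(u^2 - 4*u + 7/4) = 2*(u + 5)/(2*u - 7)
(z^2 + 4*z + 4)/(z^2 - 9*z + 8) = (z^2 + 4*z + 4)/(z^2 - 9*z + 8)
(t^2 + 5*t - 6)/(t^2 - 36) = (t - 1)/(t - 6)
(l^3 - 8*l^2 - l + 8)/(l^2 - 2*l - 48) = (l^2 - 1)/(l + 6)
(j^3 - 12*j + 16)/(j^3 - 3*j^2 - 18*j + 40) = (j - 2)/(j - 5)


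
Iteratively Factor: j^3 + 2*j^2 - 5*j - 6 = (j + 3)*(j^2 - j - 2) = (j + 1)*(j + 3)*(j - 2)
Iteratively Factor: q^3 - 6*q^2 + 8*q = (q - 2)*(q^2 - 4*q) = q*(q - 2)*(q - 4)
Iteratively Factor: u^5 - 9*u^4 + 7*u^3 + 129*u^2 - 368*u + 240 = (u - 4)*(u^4 - 5*u^3 - 13*u^2 + 77*u - 60) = (u - 5)*(u - 4)*(u^3 - 13*u + 12) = (u - 5)*(u - 4)*(u - 1)*(u^2 + u - 12) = (u - 5)*(u - 4)*(u - 1)*(u + 4)*(u - 3)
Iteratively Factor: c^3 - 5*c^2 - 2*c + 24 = (c - 3)*(c^2 - 2*c - 8) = (c - 4)*(c - 3)*(c + 2)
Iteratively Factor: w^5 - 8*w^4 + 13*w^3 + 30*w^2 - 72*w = (w + 2)*(w^4 - 10*w^3 + 33*w^2 - 36*w) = (w - 4)*(w + 2)*(w^3 - 6*w^2 + 9*w) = (w - 4)*(w - 3)*(w + 2)*(w^2 - 3*w) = w*(w - 4)*(w - 3)*(w + 2)*(w - 3)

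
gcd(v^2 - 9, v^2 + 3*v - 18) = v - 3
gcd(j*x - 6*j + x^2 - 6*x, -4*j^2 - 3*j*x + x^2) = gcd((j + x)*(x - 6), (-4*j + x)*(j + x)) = j + x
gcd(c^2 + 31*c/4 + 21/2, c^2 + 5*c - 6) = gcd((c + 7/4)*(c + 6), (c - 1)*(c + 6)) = c + 6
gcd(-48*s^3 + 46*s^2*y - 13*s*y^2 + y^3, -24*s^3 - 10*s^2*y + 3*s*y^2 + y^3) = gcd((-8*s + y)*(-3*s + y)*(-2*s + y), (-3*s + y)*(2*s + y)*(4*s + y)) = -3*s + y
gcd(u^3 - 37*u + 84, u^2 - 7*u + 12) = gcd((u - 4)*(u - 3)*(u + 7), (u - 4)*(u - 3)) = u^2 - 7*u + 12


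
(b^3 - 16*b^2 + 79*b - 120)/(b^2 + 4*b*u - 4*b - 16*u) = (b^3 - 16*b^2 + 79*b - 120)/(b^2 + 4*b*u - 4*b - 16*u)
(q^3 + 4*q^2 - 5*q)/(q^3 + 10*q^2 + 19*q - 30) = q/(q + 6)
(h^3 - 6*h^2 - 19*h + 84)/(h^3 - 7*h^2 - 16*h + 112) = (h - 3)/(h - 4)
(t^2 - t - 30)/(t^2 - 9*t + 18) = (t + 5)/(t - 3)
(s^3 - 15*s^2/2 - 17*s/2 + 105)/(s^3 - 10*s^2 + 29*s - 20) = (s^2 - 5*s/2 - 21)/(s^2 - 5*s + 4)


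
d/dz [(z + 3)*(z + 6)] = 2*z + 9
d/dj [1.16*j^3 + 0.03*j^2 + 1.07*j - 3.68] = 3.48*j^2 + 0.06*j + 1.07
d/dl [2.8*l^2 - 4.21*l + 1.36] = 5.6*l - 4.21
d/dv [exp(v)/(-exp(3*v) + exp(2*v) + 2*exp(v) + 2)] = (2*exp(3*v) - exp(2*v) + 2)*exp(v)/(exp(6*v) - 2*exp(5*v) - 3*exp(4*v) + 8*exp(2*v) + 8*exp(v) + 4)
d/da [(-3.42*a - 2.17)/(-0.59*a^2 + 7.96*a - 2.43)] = (-2.0178*a^2 - 2.5606*a + 25.5838)/(0.3481*a^4 - 9.3928*a^3 + 66.229*a^2 - 38.6856*a + 5.9049)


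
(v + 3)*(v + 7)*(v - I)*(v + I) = v^4 + 10*v^3 + 22*v^2 + 10*v + 21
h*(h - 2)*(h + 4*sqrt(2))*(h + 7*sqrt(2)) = h^4 - 2*h^3 + 11*sqrt(2)*h^3 - 22*sqrt(2)*h^2 + 56*h^2 - 112*h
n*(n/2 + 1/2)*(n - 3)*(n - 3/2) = n^4/2 - 7*n^3/4 + 9*n/4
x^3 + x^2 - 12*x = x*(x - 3)*(x + 4)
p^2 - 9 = (p - 3)*(p + 3)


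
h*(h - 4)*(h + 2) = h^3 - 2*h^2 - 8*h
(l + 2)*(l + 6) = l^2 + 8*l + 12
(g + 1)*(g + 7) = g^2 + 8*g + 7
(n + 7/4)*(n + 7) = n^2 + 35*n/4 + 49/4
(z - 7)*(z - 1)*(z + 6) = z^3 - 2*z^2 - 41*z + 42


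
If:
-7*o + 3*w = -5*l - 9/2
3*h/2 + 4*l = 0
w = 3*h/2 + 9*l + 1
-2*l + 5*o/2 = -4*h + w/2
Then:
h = -244/337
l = 183/674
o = 1245/674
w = 1589/674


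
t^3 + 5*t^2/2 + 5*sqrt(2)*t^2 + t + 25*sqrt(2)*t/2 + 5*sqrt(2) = (t + 1/2)*(t + 2)*(t + 5*sqrt(2))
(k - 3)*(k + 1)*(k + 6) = k^3 + 4*k^2 - 15*k - 18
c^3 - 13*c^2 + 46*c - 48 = (c - 8)*(c - 3)*(c - 2)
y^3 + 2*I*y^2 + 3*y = y*(y - I)*(y + 3*I)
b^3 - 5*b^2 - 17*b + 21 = (b - 7)*(b - 1)*(b + 3)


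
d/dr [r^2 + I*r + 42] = 2*r + I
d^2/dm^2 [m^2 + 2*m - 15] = 2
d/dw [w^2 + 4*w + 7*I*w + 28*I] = 2*w + 4 + 7*I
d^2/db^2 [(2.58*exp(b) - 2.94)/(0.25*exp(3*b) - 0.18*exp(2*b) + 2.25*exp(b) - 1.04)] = (0.645*exp(6*b) - 2.00205*exp(5*b) - 4.266108*exp(4*b) + 6.076776*exp(3*b) - 6.20535599999999*exp(2*b) - 6.645078*exp(b) - 4.089072)*exp(b)/(0.015625*exp(9*b) - 0.03375*exp(8*b) + 0.446175*exp(7*b) - 0.808332*exp(6*b) + 4.296375*exp(5*b) - 6.344838*exp(4*b) + 14.729025*exp(3*b) - 16.379064*exp(2*b) + 7.3008*exp(b) - 1.124864)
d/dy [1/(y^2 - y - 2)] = (1 - 2*y)/(-y^2 + y + 2)^2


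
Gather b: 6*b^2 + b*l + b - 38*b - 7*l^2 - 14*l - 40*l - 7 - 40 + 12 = 6*b^2 + b*(l - 37) - 7*l^2 - 54*l - 35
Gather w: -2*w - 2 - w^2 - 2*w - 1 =-w^2 - 4*w - 3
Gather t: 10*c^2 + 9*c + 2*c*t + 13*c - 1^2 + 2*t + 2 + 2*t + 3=10*c^2 + 22*c + t*(2*c + 4) + 4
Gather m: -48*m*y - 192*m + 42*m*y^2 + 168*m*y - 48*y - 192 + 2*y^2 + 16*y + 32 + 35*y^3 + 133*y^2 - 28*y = m*(42*y^2 + 120*y - 192) + 35*y^3 + 135*y^2 - 60*y - 160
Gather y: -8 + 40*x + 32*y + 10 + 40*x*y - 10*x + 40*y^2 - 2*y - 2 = 30*x + 40*y^2 + y*(40*x + 30)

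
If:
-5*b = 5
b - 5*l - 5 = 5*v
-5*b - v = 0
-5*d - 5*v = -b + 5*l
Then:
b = -1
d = 1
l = -31/5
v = 5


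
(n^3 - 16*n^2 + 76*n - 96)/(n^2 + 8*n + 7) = (n^3 - 16*n^2 + 76*n - 96)/(n^2 + 8*n + 7)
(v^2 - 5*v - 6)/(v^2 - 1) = (v - 6)/(v - 1)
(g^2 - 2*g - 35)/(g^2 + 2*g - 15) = (g - 7)/(g - 3)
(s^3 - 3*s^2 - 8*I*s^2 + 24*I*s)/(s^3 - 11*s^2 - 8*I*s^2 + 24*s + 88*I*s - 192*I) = s/(s - 8)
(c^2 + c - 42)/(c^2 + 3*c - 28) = (c - 6)/(c - 4)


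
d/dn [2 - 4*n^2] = -8*n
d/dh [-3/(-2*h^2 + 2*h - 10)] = 3*(1 - 2*h)/(2*(h^2 - h + 5)^2)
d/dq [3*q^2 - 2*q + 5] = 6*q - 2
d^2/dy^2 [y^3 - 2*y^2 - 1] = 6*y - 4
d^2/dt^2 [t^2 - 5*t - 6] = 2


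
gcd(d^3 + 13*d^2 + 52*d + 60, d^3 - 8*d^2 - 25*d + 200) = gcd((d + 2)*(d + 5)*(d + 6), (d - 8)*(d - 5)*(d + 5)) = d + 5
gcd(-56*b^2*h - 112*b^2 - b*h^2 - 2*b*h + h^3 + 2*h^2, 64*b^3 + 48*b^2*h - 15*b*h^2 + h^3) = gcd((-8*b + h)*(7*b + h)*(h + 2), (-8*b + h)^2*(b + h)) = 8*b - h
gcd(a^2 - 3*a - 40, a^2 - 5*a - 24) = a - 8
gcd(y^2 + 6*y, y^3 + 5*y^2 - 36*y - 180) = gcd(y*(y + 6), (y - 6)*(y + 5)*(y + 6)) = y + 6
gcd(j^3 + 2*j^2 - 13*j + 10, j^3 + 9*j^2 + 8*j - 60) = j^2 + 3*j - 10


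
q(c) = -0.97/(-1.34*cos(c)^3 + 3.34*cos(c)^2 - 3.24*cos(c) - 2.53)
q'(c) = -0.97*(-4.02*sin(c)*cos(c)^2 + 6.68*sin(c)*cos(c) - 3.24*sin(c))/(-1.34*cos(c)^3 + 3.34*cos(c)^2 - 3.24*cos(c) - 2.53)^2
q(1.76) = 0.54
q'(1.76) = 1.37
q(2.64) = -0.26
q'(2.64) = 0.40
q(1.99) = 1.71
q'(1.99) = 18.23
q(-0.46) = 0.26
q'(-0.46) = -0.02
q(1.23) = 0.29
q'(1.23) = 0.12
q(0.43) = 0.26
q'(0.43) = 0.01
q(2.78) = -0.21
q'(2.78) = 0.22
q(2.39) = -0.45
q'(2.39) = 1.48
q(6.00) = 0.26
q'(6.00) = -0.01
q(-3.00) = -0.18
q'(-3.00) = -0.07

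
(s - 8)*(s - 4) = s^2 - 12*s + 32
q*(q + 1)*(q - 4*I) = q^3 + q^2 - 4*I*q^2 - 4*I*q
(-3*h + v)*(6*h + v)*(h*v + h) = -18*h^3*v - 18*h^3 + 3*h^2*v^2 + 3*h^2*v + h*v^3 + h*v^2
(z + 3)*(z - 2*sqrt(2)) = z^2 - 2*sqrt(2)*z + 3*z - 6*sqrt(2)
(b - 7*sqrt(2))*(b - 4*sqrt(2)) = b^2 - 11*sqrt(2)*b + 56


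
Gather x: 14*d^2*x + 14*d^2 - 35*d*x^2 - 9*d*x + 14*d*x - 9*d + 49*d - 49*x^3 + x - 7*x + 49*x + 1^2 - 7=14*d^2 - 35*d*x^2 + 40*d - 49*x^3 + x*(14*d^2 + 5*d + 43) - 6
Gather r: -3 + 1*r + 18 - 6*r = 15 - 5*r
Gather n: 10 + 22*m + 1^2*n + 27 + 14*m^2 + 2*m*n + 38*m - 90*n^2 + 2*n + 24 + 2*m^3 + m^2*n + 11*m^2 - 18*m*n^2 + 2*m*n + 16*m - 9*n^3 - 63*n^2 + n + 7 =2*m^3 + 25*m^2 + 76*m - 9*n^3 + n^2*(-18*m - 153) + n*(m^2 + 4*m + 4) + 68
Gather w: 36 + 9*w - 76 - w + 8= 8*w - 32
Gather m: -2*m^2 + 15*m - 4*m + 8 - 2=-2*m^2 + 11*m + 6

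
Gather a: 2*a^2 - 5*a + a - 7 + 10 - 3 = 2*a^2 - 4*a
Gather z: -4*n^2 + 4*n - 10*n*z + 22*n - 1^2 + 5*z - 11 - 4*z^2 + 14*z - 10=-4*n^2 + 26*n - 4*z^2 + z*(19 - 10*n) - 22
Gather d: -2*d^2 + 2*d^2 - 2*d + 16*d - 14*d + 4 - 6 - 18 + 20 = 0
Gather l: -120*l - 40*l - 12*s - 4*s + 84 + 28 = -160*l - 16*s + 112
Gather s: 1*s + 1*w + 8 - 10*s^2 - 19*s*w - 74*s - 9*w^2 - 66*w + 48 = -10*s^2 + s*(-19*w - 73) - 9*w^2 - 65*w + 56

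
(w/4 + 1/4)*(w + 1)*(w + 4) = w^3/4 + 3*w^2/2 + 9*w/4 + 1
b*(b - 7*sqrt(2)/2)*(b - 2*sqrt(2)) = b^3 - 11*sqrt(2)*b^2/2 + 14*b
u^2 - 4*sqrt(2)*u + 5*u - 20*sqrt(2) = (u + 5)*(u - 4*sqrt(2))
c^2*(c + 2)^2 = c^4 + 4*c^3 + 4*c^2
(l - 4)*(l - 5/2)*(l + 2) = l^3 - 9*l^2/2 - 3*l + 20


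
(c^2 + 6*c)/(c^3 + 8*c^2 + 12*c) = 1/(c + 2)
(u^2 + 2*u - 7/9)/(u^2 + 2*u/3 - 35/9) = (3*u - 1)/(3*u - 5)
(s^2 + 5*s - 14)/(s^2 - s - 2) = (s + 7)/(s + 1)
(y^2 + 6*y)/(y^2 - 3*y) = (y + 6)/(y - 3)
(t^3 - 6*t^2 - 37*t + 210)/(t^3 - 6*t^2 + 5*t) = (t^2 - t - 42)/(t*(t - 1))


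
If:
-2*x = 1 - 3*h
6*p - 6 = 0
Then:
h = 2*x/3 + 1/3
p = 1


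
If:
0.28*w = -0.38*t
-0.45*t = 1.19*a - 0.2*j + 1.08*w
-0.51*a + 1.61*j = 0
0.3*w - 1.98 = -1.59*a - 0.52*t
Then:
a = 1.15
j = 0.37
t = 1.28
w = -1.74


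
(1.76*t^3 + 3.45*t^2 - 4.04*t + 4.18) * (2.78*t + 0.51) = 4.8928*t^4 + 10.4886*t^3 - 9.4717*t^2 + 9.56*t + 2.1318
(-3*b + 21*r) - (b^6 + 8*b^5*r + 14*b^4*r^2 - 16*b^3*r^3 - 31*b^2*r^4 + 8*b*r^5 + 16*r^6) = -b^6 - 8*b^5*r - 14*b^4*r^2 + 16*b^3*r^3 + 31*b^2*r^4 - 8*b*r^5 - 3*b - 16*r^6 + 21*r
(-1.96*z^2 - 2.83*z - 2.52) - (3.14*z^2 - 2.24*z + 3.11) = -5.1*z^2 - 0.59*z - 5.63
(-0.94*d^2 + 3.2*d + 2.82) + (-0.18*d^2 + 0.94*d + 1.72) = -1.12*d^2 + 4.14*d + 4.54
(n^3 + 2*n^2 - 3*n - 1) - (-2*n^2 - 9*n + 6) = n^3 + 4*n^2 + 6*n - 7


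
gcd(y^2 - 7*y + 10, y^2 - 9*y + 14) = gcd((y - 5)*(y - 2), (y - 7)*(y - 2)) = y - 2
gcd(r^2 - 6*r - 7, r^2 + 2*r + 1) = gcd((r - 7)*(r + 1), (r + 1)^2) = r + 1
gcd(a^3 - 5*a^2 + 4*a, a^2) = a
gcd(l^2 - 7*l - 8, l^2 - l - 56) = l - 8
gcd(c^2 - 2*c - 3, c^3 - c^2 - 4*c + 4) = 1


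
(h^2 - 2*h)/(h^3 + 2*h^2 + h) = (h - 2)/(h^2 + 2*h + 1)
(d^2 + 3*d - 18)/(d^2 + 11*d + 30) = (d - 3)/(d + 5)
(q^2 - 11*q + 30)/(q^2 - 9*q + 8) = (q^2 - 11*q + 30)/(q^2 - 9*q + 8)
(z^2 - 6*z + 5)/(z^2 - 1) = (z - 5)/(z + 1)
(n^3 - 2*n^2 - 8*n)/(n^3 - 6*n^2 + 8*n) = (n + 2)/(n - 2)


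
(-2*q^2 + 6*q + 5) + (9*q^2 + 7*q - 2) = 7*q^2 + 13*q + 3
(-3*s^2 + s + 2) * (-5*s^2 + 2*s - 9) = 15*s^4 - 11*s^3 + 19*s^2 - 5*s - 18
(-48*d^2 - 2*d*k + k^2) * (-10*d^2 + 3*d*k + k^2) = 480*d^4 - 124*d^3*k - 64*d^2*k^2 + d*k^3 + k^4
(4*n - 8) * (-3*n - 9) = -12*n^2 - 12*n + 72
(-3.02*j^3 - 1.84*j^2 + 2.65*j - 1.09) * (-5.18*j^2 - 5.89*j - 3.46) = 15.6436*j^5 + 27.319*j^4 + 7.5598*j^3 - 3.5959*j^2 - 2.7489*j + 3.7714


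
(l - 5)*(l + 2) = l^2 - 3*l - 10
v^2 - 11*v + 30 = (v - 6)*(v - 5)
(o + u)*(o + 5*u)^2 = o^3 + 11*o^2*u + 35*o*u^2 + 25*u^3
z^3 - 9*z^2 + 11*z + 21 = (z - 7)*(z - 3)*(z + 1)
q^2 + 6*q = q*(q + 6)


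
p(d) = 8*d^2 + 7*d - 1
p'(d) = 16*d + 7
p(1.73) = 35.05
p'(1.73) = 34.68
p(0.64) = 6.76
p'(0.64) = 17.24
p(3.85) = 144.53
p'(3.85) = 68.60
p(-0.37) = -2.49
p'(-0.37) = 1.08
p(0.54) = 5.11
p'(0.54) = 15.64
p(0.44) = 3.63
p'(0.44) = 14.04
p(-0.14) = -1.82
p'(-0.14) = 4.76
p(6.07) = 336.25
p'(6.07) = 104.12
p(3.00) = 92.00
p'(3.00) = 55.00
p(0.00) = -1.00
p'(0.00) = 7.00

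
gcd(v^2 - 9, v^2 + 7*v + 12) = v + 3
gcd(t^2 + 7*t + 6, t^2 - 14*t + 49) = 1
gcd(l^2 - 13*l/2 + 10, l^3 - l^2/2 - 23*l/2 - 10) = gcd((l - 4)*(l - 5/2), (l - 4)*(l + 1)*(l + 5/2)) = l - 4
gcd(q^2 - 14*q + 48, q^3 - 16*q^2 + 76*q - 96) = q^2 - 14*q + 48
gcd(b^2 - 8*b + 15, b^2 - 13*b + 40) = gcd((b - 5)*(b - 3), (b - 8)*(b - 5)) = b - 5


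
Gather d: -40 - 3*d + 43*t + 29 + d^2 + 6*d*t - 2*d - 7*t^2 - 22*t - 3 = d^2 + d*(6*t - 5) - 7*t^2 + 21*t - 14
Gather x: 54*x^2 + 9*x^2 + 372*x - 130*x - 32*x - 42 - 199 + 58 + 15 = 63*x^2 + 210*x - 168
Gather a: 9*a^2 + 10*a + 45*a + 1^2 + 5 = 9*a^2 + 55*a + 6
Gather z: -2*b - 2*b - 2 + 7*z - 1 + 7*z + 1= -4*b + 14*z - 2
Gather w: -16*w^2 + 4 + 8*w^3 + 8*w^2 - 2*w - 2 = 8*w^3 - 8*w^2 - 2*w + 2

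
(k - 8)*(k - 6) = k^2 - 14*k + 48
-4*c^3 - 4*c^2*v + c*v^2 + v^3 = (-2*c + v)*(c + v)*(2*c + v)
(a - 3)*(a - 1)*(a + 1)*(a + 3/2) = a^4 - 3*a^3/2 - 11*a^2/2 + 3*a/2 + 9/2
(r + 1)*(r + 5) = r^2 + 6*r + 5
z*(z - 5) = z^2 - 5*z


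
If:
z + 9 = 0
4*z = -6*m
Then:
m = 6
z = -9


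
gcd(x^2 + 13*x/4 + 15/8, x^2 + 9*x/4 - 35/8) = 1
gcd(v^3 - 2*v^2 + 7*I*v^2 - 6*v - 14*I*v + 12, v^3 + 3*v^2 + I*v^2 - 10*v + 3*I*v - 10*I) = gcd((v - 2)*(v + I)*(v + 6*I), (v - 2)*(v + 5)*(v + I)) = v^2 + v*(-2 + I) - 2*I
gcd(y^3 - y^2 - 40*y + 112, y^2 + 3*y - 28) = y^2 + 3*y - 28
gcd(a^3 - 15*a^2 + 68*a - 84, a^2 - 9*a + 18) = a - 6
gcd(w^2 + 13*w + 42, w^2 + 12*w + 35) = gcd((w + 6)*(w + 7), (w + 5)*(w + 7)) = w + 7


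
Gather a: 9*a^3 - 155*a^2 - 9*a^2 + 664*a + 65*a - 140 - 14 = 9*a^3 - 164*a^2 + 729*a - 154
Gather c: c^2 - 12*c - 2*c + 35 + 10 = c^2 - 14*c + 45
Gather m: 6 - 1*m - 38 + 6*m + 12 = 5*m - 20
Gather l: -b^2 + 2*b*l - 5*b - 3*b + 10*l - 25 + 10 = -b^2 - 8*b + l*(2*b + 10) - 15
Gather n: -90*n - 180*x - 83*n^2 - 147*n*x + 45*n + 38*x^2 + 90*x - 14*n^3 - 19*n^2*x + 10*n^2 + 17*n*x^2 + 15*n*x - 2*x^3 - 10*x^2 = -14*n^3 + n^2*(-19*x - 73) + n*(17*x^2 - 132*x - 45) - 2*x^3 + 28*x^2 - 90*x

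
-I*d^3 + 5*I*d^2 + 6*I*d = d*(d - 6)*(-I*d - I)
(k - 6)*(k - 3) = k^2 - 9*k + 18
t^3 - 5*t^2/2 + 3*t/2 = t*(t - 3/2)*(t - 1)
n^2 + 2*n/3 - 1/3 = (n - 1/3)*(n + 1)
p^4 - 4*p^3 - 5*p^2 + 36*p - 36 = (p - 3)*(p - 2)^2*(p + 3)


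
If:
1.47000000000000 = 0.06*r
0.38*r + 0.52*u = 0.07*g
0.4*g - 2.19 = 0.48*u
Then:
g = -19.09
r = 24.50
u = -20.47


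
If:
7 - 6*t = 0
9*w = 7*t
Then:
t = 7/6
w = 49/54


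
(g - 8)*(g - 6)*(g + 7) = g^3 - 7*g^2 - 50*g + 336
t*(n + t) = n*t + t^2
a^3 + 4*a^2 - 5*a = a*(a - 1)*(a + 5)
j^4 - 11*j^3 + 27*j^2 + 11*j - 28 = (j - 7)*(j - 4)*(j - 1)*(j + 1)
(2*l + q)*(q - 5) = 2*l*q - 10*l + q^2 - 5*q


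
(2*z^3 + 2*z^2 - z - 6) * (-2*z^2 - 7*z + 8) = -4*z^5 - 18*z^4 + 4*z^3 + 35*z^2 + 34*z - 48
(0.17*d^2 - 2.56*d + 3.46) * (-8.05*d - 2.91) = -1.3685*d^3 + 20.1133*d^2 - 20.4034*d - 10.0686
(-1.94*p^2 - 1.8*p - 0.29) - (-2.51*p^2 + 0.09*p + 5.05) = 0.57*p^2 - 1.89*p - 5.34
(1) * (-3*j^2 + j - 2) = -3*j^2 + j - 2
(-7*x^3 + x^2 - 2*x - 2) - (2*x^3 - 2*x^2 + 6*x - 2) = -9*x^3 + 3*x^2 - 8*x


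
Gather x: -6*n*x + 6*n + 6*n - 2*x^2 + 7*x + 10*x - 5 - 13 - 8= 12*n - 2*x^2 + x*(17 - 6*n) - 26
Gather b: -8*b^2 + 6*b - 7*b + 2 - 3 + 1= -8*b^2 - b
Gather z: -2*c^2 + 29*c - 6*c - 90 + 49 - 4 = -2*c^2 + 23*c - 45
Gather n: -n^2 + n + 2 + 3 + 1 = -n^2 + n + 6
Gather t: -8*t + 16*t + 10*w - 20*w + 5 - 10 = 8*t - 10*w - 5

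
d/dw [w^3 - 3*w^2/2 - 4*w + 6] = 3*w^2 - 3*w - 4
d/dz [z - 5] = 1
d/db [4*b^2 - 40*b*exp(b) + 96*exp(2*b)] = -40*b*exp(b) + 8*b + 192*exp(2*b) - 40*exp(b)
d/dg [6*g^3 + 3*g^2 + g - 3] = 18*g^2 + 6*g + 1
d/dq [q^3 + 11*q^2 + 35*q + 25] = 3*q^2 + 22*q + 35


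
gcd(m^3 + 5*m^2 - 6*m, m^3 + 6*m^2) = m^2 + 6*m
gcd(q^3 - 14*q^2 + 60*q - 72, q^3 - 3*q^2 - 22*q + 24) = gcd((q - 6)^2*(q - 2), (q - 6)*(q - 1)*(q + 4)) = q - 6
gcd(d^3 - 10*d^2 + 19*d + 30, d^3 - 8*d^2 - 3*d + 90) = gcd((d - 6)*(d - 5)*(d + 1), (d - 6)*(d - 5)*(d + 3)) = d^2 - 11*d + 30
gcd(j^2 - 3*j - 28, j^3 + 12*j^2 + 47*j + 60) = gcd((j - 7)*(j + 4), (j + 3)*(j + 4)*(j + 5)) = j + 4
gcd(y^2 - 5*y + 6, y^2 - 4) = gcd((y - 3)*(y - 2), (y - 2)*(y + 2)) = y - 2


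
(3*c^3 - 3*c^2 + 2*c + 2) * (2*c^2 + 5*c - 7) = 6*c^5 + 9*c^4 - 32*c^3 + 35*c^2 - 4*c - 14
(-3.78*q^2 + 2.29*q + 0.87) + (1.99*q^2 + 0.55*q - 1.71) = -1.79*q^2 + 2.84*q - 0.84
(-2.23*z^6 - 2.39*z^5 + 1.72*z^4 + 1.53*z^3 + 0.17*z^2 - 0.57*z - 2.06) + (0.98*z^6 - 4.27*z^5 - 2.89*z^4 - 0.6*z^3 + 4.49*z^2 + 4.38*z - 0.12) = -1.25*z^6 - 6.66*z^5 - 1.17*z^4 + 0.93*z^3 + 4.66*z^2 + 3.81*z - 2.18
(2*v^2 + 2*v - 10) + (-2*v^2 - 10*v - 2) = -8*v - 12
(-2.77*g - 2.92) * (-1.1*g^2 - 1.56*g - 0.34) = 3.047*g^3 + 7.5332*g^2 + 5.497*g + 0.9928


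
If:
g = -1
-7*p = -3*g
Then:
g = -1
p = -3/7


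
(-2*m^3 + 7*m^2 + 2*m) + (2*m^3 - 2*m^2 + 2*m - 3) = 5*m^2 + 4*m - 3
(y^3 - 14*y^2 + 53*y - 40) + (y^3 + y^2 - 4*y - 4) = 2*y^3 - 13*y^2 + 49*y - 44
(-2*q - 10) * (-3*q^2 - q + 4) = 6*q^3 + 32*q^2 + 2*q - 40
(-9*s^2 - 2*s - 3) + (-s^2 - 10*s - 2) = -10*s^2 - 12*s - 5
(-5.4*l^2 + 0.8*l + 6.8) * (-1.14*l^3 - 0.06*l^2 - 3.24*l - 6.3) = 6.156*l^5 - 0.588*l^4 + 9.696*l^3 + 31.02*l^2 - 27.072*l - 42.84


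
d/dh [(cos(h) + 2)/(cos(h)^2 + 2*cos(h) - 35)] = (cos(h)^2 + 4*cos(h) + 39)*sin(h)/(cos(h)^2 + 2*cos(h) - 35)^2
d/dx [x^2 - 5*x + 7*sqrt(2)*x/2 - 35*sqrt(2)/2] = 2*x - 5 + 7*sqrt(2)/2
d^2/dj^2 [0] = 0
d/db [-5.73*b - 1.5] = -5.73000000000000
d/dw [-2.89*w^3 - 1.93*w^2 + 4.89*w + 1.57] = -8.67*w^2 - 3.86*w + 4.89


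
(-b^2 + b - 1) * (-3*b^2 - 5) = 3*b^4 - 3*b^3 + 8*b^2 - 5*b + 5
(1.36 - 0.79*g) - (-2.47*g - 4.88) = 1.68*g + 6.24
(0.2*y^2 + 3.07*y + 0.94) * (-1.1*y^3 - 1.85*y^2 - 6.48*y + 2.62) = -0.22*y^5 - 3.747*y^4 - 8.0095*y^3 - 21.1086*y^2 + 1.9522*y + 2.4628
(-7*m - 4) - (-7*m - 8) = 4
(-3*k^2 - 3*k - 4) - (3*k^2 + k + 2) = -6*k^2 - 4*k - 6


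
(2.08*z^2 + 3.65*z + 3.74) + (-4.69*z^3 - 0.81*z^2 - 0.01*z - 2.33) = -4.69*z^3 + 1.27*z^2 + 3.64*z + 1.41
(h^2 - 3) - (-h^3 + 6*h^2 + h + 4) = h^3 - 5*h^2 - h - 7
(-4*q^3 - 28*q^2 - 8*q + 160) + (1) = -4*q^3 - 28*q^2 - 8*q + 161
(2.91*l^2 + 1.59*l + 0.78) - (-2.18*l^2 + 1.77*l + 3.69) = 5.09*l^2 - 0.18*l - 2.91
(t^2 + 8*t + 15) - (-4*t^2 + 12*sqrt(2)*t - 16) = 5*t^2 - 12*sqrt(2)*t + 8*t + 31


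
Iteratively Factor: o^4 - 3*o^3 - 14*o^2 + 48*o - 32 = (o - 4)*(o^3 + o^2 - 10*o + 8) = (o - 4)*(o - 1)*(o^2 + 2*o - 8) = (o - 4)*(o - 1)*(o + 4)*(o - 2)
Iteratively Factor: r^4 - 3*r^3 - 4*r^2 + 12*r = (r)*(r^3 - 3*r^2 - 4*r + 12) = r*(r - 2)*(r^2 - r - 6) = r*(r - 2)*(r + 2)*(r - 3)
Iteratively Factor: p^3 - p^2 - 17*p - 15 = (p - 5)*(p^2 + 4*p + 3) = (p - 5)*(p + 1)*(p + 3)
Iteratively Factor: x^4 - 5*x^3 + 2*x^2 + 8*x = (x + 1)*(x^3 - 6*x^2 + 8*x) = (x - 2)*(x + 1)*(x^2 - 4*x) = (x - 4)*(x - 2)*(x + 1)*(x)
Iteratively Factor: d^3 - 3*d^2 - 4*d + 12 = (d - 3)*(d^2 - 4) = (d - 3)*(d + 2)*(d - 2)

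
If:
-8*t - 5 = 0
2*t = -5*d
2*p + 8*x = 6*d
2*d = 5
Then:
No Solution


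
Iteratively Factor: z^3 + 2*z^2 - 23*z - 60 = (z - 5)*(z^2 + 7*z + 12) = (z - 5)*(z + 3)*(z + 4)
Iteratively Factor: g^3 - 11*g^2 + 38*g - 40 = (g - 4)*(g^2 - 7*g + 10) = (g - 4)*(g - 2)*(g - 5)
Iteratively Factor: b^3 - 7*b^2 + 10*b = (b - 2)*(b^2 - 5*b) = b*(b - 2)*(b - 5)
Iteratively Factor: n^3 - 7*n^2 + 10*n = (n)*(n^2 - 7*n + 10) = n*(n - 5)*(n - 2)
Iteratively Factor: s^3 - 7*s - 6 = (s + 1)*(s^2 - s - 6) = (s + 1)*(s + 2)*(s - 3)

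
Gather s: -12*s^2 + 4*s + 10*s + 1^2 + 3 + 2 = -12*s^2 + 14*s + 6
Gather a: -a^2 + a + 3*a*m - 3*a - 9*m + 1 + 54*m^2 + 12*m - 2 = -a^2 + a*(3*m - 2) + 54*m^2 + 3*m - 1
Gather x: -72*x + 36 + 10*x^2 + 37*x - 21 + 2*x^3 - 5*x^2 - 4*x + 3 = 2*x^3 + 5*x^2 - 39*x + 18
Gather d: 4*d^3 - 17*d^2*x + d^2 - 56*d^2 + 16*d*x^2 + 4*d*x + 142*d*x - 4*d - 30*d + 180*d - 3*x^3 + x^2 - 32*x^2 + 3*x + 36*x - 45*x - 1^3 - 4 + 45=4*d^3 + d^2*(-17*x - 55) + d*(16*x^2 + 146*x + 146) - 3*x^3 - 31*x^2 - 6*x + 40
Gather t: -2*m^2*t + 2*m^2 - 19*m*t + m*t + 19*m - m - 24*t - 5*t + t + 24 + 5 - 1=2*m^2 + 18*m + t*(-2*m^2 - 18*m - 28) + 28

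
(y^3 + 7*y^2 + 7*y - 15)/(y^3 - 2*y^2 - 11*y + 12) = (y + 5)/(y - 4)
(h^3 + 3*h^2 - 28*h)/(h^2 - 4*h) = h + 7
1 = 1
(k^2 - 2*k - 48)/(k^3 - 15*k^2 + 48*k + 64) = (k + 6)/(k^2 - 7*k - 8)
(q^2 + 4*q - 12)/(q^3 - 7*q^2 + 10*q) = (q + 6)/(q*(q - 5))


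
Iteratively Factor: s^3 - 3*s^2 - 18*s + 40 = (s - 2)*(s^2 - s - 20) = (s - 2)*(s + 4)*(s - 5)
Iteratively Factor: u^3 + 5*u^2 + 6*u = (u)*(u^2 + 5*u + 6) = u*(u + 3)*(u + 2)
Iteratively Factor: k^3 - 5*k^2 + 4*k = (k)*(k^2 - 5*k + 4) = k*(k - 1)*(k - 4)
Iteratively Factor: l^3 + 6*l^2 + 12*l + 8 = (l + 2)*(l^2 + 4*l + 4) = (l + 2)^2*(l + 2)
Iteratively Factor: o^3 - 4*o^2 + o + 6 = (o - 3)*(o^2 - o - 2) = (o - 3)*(o - 2)*(o + 1)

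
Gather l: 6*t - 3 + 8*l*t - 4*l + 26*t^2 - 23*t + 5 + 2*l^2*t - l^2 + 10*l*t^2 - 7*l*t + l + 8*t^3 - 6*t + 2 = l^2*(2*t - 1) + l*(10*t^2 + t - 3) + 8*t^3 + 26*t^2 - 23*t + 4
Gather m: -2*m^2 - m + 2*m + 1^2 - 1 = -2*m^2 + m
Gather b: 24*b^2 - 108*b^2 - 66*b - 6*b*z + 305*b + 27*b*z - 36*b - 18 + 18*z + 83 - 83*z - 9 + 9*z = -84*b^2 + b*(21*z + 203) - 56*z + 56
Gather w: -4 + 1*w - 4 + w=2*w - 8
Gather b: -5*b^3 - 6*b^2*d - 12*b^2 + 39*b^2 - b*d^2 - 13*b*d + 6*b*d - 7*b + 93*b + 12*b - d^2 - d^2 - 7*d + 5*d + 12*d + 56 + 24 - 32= -5*b^3 + b^2*(27 - 6*d) + b*(-d^2 - 7*d + 98) - 2*d^2 + 10*d + 48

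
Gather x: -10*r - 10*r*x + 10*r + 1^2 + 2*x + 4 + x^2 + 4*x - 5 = x^2 + x*(6 - 10*r)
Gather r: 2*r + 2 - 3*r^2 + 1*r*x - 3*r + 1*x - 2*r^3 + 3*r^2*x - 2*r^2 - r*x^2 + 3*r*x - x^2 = -2*r^3 + r^2*(3*x - 5) + r*(-x^2 + 4*x - 1) - x^2 + x + 2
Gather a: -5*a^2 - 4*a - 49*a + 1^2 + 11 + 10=-5*a^2 - 53*a + 22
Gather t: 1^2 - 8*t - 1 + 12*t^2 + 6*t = 12*t^2 - 2*t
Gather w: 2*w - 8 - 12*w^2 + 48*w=-12*w^2 + 50*w - 8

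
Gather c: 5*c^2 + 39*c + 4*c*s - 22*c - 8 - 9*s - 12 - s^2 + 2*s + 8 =5*c^2 + c*(4*s + 17) - s^2 - 7*s - 12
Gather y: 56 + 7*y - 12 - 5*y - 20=2*y + 24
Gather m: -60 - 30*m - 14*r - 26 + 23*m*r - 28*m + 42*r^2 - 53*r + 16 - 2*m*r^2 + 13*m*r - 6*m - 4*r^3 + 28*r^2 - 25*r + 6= m*(-2*r^2 + 36*r - 64) - 4*r^3 + 70*r^2 - 92*r - 64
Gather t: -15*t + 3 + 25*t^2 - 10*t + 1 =25*t^2 - 25*t + 4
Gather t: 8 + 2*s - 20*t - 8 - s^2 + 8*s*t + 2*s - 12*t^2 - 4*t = -s^2 + 4*s - 12*t^2 + t*(8*s - 24)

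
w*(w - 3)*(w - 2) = w^3 - 5*w^2 + 6*w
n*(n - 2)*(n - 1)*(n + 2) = n^4 - n^3 - 4*n^2 + 4*n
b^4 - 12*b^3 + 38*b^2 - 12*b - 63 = (b - 7)*(b - 3)^2*(b + 1)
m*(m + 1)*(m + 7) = m^3 + 8*m^2 + 7*m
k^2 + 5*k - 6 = (k - 1)*(k + 6)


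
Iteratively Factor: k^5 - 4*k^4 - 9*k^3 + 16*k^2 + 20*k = (k - 5)*(k^4 + k^3 - 4*k^2 - 4*k) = (k - 5)*(k + 2)*(k^3 - k^2 - 2*k) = (k - 5)*(k - 2)*(k + 2)*(k^2 + k) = (k - 5)*(k - 2)*(k + 1)*(k + 2)*(k)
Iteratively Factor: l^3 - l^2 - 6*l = (l)*(l^2 - l - 6) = l*(l - 3)*(l + 2)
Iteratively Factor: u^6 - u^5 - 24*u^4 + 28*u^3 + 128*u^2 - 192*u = (u)*(u^5 - u^4 - 24*u^3 + 28*u^2 + 128*u - 192) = u*(u - 4)*(u^4 + 3*u^3 - 12*u^2 - 20*u + 48) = u*(u - 4)*(u + 4)*(u^3 - u^2 - 8*u + 12) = u*(u - 4)*(u - 2)*(u + 4)*(u^2 + u - 6) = u*(u - 4)*(u - 2)^2*(u + 4)*(u + 3)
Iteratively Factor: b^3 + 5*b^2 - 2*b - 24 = (b - 2)*(b^2 + 7*b + 12) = (b - 2)*(b + 4)*(b + 3)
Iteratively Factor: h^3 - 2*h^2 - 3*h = (h)*(h^2 - 2*h - 3) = h*(h - 3)*(h + 1)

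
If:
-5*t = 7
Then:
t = -7/5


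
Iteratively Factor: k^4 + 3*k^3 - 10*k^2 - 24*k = (k + 4)*(k^3 - k^2 - 6*k) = (k - 3)*(k + 4)*(k^2 + 2*k) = k*(k - 3)*(k + 4)*(k + 2)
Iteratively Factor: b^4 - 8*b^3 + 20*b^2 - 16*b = (b - 4)*(b^3 - 4*b^2 + 4*b) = b*(b - 4)*(b^2 - 4*b + 4) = b*(b - 4)*(b - 2)*(b - 2)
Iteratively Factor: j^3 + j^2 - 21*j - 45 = (j + 3)*(j^2 - 2*j - 15) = (j - 5)*(j + 3)*(j + 3)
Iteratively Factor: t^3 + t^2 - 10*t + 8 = (t - 1)*(t^2 + 2*t - 8) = (t - 2)*(t - 1)*(t + 4)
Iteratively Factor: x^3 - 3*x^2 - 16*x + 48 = (x - 4)*(x^2 + x - 12) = (x - 4)*(x - 3)*(x + 4)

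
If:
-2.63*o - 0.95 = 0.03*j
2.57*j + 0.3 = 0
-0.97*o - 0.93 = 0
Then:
No Solution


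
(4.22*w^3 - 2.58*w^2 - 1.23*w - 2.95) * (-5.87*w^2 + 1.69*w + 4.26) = -24.7714*w^5 + 22.2764*w^4 + 20.8371*w^3 + 4.247*w^2 - 10.2253*w - 12.567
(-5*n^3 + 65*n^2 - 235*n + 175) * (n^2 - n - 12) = -5*n^5 + 70*n^4 - 240*n^3 - 370*n^2 + 2645*n - 2100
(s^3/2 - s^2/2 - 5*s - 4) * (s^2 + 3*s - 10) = s^5/2 + s^4 - 23*s^3/2 - 14*s^2 + 38*s + 40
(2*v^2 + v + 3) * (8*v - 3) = 16*v^3 + 2*v^2 + 21*v - 9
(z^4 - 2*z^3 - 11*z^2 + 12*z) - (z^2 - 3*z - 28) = z^4 - 2*z^3 - 12*z^2 + 15*z + 28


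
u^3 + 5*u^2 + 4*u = u*(u + 1)*(u + 4)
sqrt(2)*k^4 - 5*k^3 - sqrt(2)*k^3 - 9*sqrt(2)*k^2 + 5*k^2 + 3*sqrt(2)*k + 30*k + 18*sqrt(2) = (k - 3)*(k + 2)*(k - 3*sqrt(2))*(sqrt(2)*k + 1)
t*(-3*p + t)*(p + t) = -3*p^2*t - 2*p*t^2 + t^3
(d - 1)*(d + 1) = d^2 - 1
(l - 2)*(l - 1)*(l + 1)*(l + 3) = l^4 + l^3 - 7*l^2 - l + 6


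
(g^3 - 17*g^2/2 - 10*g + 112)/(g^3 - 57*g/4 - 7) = 2*(g - 8)/(2*g + 1)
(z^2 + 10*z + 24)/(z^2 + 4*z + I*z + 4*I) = (z + 6)/(z + I)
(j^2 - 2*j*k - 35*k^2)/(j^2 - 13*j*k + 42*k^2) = (j + 5*k)/(j - 6*k)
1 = 1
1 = 1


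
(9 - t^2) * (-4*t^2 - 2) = 4*t^4 - 34*t^2 - 18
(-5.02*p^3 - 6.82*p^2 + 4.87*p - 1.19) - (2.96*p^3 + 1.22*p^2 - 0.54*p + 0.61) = -7.98*p^3 - 8.04*p^2 + 5.41*p - 1.8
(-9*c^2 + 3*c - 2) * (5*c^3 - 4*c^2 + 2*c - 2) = -45*c^5 + 51*c^4 - 40*c^3 + 32*c^2 - 10*c + 4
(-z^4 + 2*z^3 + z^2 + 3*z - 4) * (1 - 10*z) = 10*z^5 - 21*z^4 - 8*z^3 - 29*z^2 + 43*z - 4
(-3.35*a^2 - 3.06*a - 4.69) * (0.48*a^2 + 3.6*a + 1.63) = -1.608*a^4 - 13.5288*a^3 - 18.7277*a^2 - 21.8718*a - 7.6447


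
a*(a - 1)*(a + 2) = a^3 + a^2 - 2*a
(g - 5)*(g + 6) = g^2 + g - 30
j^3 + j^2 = j^2*(j + 1)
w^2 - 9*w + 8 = (w - 8)*(w - 1)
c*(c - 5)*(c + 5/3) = c^3 - 10*c^2/3 - 25*c/3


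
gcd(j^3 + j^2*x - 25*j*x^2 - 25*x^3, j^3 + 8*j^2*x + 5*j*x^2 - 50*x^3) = j + 5*x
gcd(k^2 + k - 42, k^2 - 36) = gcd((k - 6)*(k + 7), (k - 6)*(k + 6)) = k - 6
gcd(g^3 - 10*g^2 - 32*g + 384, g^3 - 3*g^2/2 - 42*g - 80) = g - 8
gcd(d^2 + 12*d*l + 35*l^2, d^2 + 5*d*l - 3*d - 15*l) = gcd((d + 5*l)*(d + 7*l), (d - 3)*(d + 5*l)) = d + 5*l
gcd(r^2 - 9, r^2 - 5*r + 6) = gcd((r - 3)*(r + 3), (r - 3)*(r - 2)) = r - 3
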